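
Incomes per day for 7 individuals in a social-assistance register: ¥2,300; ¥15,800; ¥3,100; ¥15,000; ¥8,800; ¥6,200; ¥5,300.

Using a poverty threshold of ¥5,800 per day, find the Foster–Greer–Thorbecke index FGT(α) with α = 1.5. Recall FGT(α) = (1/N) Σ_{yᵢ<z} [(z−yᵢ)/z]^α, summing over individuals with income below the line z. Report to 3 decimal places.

Incomes under z: ¥2,300, ¥3,100, ¥5,300 (q = 3 of N = 7).
Normalized shortfalls: (5800−2300)/5800 = 0.6034; (5800−3100)/5800 = 0.4655; (5800−5300)/5800 = 0.0862.
Raised to α = 1.5: 0.46877; 0.31762; 0.02531.
Sum = 0.811698; FGT(1.5) = 0.811698 / 7 = 0.116.

0.116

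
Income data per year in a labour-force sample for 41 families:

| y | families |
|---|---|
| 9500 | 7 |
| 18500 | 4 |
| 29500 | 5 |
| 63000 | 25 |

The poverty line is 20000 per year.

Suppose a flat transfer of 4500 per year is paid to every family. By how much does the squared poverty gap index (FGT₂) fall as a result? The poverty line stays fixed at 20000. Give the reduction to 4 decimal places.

0.0322

Before: below the line — 7×9500, 4×18500; squared poverty gap index (FGT₂) = 0.047607.
After the 4500 transfer: below the line — 7×14000; squared poverty gap index (FGT₂) = 0.015366.
Reduction = 0.047607 − 0.015366 = 0.0322.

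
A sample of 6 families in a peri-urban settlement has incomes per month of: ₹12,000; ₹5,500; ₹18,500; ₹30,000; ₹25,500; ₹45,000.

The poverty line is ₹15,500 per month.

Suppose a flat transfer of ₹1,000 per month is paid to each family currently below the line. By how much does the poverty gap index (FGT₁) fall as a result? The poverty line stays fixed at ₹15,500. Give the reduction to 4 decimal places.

0.0215

Before: below the line — ₹5,500, ₹12,000; poverty gap index (FGT₁) = 0.145161.
After the ₹1,000 transfer: below the line — ₹6,500, ₹13,000; poverty gap index (FGT₁) = 0.123656.
Reduction = 0.145161 − 0.123656 = 0.0215.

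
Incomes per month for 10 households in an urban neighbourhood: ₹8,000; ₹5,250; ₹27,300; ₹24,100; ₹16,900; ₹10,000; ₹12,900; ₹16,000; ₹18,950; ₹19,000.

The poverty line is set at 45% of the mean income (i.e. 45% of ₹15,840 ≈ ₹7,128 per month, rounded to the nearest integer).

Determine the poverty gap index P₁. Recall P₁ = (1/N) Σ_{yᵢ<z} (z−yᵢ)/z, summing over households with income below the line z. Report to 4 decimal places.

0.0263

Below the line: ₹5,250 (q = 1 of N = 10).
Shortfall ratios: (7128−5250)/7128 = 0.2635.
Σ = 0.263468. Dividing by the full population N = 10 gives P₁ = 0.0263.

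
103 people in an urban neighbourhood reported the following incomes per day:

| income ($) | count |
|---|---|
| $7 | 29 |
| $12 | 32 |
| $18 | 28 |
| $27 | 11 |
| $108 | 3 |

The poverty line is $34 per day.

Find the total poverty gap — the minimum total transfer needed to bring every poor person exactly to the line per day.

Poor units: 29×$7, 32×$12, 28×$18, 11×$27 (q = 100 of N = 103).
Individual gaps: 29×(34−7) = 783; 32×(34−12) = 704; 28×(34−18) = 448; 11×(34−27) = 77.
Aggregate gap = $2,012.

$2,012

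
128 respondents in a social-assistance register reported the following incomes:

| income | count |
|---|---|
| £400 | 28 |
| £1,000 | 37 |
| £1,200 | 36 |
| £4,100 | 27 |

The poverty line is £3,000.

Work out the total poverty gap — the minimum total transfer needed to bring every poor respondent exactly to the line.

£211,600

Below z: 28×£400, 37×£1,000, 36×£1,200 (q = 101 of N = 128).
Individual gaps: 28×(3000−400) = 72800; 37×(3000−1000) = 74000; 36×(3000−1200) = 64800.
Aggregate gap = £211,600.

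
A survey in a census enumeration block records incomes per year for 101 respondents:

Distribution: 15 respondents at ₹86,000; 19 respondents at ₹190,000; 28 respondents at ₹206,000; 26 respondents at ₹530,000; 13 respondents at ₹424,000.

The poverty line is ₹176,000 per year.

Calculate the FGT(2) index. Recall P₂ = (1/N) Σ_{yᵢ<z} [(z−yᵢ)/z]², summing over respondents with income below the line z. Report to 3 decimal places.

Below the line: 15×₹86,000 (q = 15 of N = 101).
Relative gaps: (176000−86000)/176000 = 0.5114 (×15).
Squared: 0.2615 (×15).
Sum = 3.922392; P₂ = 3.922392 / 101 = 0.039.

0.039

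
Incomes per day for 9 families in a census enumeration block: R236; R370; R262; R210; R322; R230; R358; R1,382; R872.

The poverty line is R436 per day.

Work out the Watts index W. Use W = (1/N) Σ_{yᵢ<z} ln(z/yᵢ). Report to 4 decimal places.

0.3508

Below the line: R210, R230, R236, R262, R322, R358, R370 (q = 7 of N = 9).
ln(z/y) terms: ln(436/210) = 0.7305; ln(436/230) = 0.6396; ln(436/236) = 0.6138; ln(436/262) = 0.5093; ln(436/322) = 0.3031; ln(436/358) = 0.1971; ln(436/370) = 0.1641.
W = 3.157545 / 9 = 0.3508.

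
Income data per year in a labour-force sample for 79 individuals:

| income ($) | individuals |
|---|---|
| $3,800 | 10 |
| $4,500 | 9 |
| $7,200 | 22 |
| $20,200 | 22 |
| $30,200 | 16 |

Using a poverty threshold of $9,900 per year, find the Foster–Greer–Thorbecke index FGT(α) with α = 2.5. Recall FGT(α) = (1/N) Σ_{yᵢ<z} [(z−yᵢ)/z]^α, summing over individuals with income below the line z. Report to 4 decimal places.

Poor units: 10×$3,800, 9×$4,500, 22×$7,200 (q = 41 of N = 79).
Shortfall ratios: (9900−3800)/9900 = 0.6162 (×10); (9900−4500)/9900 = 0.5455 (×9); (9900−7200)/9900 = 0.2727 (×22).
Raised to α = 2.5: 0.29801 (×10); 0.21973 (×9); 0.03884 (×22).
Sum = 5.812305; FGT(2.5) = 5.812305 / 79 = 0.0736.

0.0736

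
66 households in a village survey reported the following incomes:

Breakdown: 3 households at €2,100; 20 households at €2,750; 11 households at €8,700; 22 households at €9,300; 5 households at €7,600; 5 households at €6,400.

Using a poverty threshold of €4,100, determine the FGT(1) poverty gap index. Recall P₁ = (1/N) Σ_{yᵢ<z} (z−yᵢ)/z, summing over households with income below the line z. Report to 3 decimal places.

Poor units: 3×€2,100, 20×€2,750 (q = 23 of N = 66).
Shortfall ratios: (4100−2100)/4100 = 0.4878 (×3); (4100−2750)/4100 = 0.3293 (×20).
Sum of shortfalls = 8.048780; P₁ averages over all N: 8.048780 / 66 = 0.122.

0.122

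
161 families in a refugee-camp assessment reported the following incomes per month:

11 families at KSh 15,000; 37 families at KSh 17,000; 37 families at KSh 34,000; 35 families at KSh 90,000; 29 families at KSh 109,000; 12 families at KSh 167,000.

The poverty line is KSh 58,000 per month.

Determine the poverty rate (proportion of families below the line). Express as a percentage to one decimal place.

85 of the 161 families have income below KSh 58,000.
H = 85/161 = 52.8%.

52.8%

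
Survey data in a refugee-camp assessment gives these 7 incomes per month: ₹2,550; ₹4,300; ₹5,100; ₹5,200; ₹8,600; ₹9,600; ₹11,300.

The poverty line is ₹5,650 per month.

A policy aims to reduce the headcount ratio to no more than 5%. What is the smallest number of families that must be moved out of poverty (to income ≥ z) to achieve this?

4 of the 7 families are poor, so H = 4/7 = 0.571.
A headcount ratio of at most 5% allows at most ⌊0.05 × 7⌋ = 0 poor families.
So at least 4 − 0 = 4 must be lifted.

4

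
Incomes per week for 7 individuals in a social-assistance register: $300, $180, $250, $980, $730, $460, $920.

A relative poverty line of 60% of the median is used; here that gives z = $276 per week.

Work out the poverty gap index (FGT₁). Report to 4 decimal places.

Below the line: $180, $250 (q = 2 of N = 7).
Gap ratios (z−y)/z: (276−180)/276 = 0.3478; (276−250)/276 = 0.0942.
Σ = 0.442029. Dividing by the full population N = 7 gives P₁ = 0.0631.

0.0631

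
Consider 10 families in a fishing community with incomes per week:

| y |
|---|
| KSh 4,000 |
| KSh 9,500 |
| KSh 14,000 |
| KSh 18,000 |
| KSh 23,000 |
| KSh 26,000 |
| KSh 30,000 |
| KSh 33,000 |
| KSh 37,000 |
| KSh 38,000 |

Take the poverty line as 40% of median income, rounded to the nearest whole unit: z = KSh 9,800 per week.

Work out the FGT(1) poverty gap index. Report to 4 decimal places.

Below the line: KSh 4,000, KSh 9,500 (q = 2 of N = 10).
Normalized shortfalls: (9800−4000)/9800 = 0.5918; (9800−9500)/9800 = 0.0306.
Σ = 0.622449. Dividing by the full population N = 10 gives P₁ = 0.0622.

0.0622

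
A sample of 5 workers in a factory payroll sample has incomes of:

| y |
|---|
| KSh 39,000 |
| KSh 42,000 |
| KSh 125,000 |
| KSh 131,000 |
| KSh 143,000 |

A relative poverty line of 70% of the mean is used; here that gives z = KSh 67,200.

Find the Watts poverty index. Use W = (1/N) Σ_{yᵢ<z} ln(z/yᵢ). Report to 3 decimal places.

Poor units: KSh 39,000, KSh 42,000 (q = 2 of N = 5).
Log shortfalls: ln(67200/39000) = 0.5441; ln(67200/42000) = 0.4700.
W = 1.014115 / 5 = 0.203.

0.203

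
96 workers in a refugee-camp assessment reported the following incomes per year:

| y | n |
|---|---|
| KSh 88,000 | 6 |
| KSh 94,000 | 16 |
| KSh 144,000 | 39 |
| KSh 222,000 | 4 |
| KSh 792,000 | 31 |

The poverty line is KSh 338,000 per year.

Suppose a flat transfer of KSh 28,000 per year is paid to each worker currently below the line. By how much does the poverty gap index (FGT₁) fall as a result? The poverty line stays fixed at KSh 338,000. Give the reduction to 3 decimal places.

0.056

Before: below the line — 6×KSh 88,000, 16×KSh 94,000, 39×KSh 144,000, 4×KSh 222,000; poverty gap index (FGT₁) = 0.41402.
After the KSh 28,000 transfer: below the line — 6×KSh 116,000, 16×KSh 122,000, 39×KSh 172,000, 4×KSh 250,000; poverty gap index (FGT₁) = 0.35793.
Reduction = 0.41402 − 0.35793 = 0.056.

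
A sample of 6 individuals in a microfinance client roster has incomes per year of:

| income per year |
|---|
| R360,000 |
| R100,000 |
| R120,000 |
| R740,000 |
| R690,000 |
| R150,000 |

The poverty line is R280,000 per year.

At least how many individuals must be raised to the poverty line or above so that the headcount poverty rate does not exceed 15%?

3 of the 6 individuals are poor, so H = 3/6 = 0.500.
A headcount ratio of at most 15% allows at most ⌊0.15 × 6⌋ = 0 poor individuals.
So at least 3 − 0 = 3 must be lifted.

3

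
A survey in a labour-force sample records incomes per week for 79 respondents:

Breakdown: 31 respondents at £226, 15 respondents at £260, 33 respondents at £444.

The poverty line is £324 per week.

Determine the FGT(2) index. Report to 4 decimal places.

Below z: 31×£226, 15×£260 (q = 46 of N = 79).
Shortfall ratios: (324−226)/324 = 0.3025 (×31); (324−260)/324 = 0.1975 (×15).
Squared: 0.0915 (×31); 0.0390 (×15).
Sum = 3.421392; P₂ = 3.421392 / 79 = 0.0433.

0.0433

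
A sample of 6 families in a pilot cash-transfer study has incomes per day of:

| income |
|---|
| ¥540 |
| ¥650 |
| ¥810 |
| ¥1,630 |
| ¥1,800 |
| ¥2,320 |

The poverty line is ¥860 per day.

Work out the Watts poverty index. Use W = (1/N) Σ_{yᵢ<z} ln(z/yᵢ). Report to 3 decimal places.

0.134

Below the line: ¥540, ¥650, ¥810 (q = 3 of N = 6).
Log shortfalls: ln(860/540) = 0.4654; ln(860/650) = 0.2800; ln(860/810) = 0.0599.
W = 0.805221 / 6 = 0.134.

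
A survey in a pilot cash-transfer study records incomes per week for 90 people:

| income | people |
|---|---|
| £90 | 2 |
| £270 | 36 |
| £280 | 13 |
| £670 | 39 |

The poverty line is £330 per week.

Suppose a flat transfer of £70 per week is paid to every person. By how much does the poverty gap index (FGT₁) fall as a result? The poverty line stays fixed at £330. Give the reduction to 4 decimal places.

0.0993

Before: below the line — 2×£90, 36×£270, 13×£280; poverty gap index (FGT₁) = 0.110774.
After the £70 transfer: below the line — 2×£160; poverty gap index (FGT₁) = 0.011448.
Reduction = 0.110774 − 0.011448 = 0.0993.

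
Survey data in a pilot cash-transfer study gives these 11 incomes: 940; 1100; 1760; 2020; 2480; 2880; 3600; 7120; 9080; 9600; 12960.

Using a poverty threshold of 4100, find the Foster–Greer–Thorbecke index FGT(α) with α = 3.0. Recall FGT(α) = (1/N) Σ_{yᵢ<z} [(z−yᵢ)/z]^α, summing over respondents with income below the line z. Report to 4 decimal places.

0.1142

Below z: 940, 1100, 1760, 2020, 2480, 2880, 3600 (q = 7 of N = 11).
Shortfall ratios: (4100−940)/4100 = 0.7707; (4100−1100)/4100 = 0.7317; (4100−1760)/4100 = 0.5707; (4100−2020)/4100 = 0.5073; (4100−2480)/4100 = 0.3951; (4100−2880)/4100 = 0.2976; (4100−3600)/4100 = 0.1220.
Raised to α = 3.0: 0.45784; 0.39175; 0.18591; 0.13057; 0.06169; 0.02635; 0.00181.
Sum = 1.255912; FGT(3.0) = 1.255912 / 11 = 0.1142.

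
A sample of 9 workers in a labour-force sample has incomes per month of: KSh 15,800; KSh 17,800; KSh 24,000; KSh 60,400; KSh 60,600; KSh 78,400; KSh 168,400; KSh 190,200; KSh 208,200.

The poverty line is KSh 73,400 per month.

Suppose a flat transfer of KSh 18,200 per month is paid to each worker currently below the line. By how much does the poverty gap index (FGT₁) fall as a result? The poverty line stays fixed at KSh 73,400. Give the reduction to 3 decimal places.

Before: below the line — KSh 15,800, KSh 17,800, KSh 24,000, KSh 60,400, KSh 60,600; poverty gap index (FGT₁) = 0.28520.
After the KSh 18,200 transfer: below the line — KSh 34,000, KSh 36,000, KSh 42,200; poverty gap index (FGT₁) = 0.16349.
Reduction = 0.28520 − 0.16349 = 0.122.

0.122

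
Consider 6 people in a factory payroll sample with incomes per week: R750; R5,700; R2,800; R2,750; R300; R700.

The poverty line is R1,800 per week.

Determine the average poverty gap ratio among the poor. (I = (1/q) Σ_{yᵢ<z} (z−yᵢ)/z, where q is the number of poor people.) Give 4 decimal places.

0.6759

Poor units: R300, R700, R750 (q = 3 of N = 6).
Relative gaps: 0.8333, 0.6111, 0.5833; sum = 2.027778.
I averages over the q = 3 poor units only: 2.027778 / 3 = 0.6759.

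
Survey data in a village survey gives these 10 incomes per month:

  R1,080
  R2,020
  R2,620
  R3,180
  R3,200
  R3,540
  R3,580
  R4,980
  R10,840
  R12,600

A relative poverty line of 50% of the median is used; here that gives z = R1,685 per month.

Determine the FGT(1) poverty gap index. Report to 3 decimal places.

Poor units: R1,080 (q = 1 of N = 10).
Shortfall ratios: (1685−1080)/1685 = 0.3591.
Σ = 0.359050. Dividing by the full population N = 10 gives P₁ = 0.036.

0.036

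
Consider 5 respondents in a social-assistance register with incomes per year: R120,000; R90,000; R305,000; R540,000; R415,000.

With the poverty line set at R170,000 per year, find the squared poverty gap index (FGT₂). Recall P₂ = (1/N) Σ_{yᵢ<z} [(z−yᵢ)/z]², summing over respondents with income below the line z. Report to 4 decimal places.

Incomes under z: R90,000, R120,000 (q = 2 of N = 5).
Relative gaps: (170000−90000)/170000 = 0.4706; (170000−120000)/170000 = 0.2941.
Squared: 0.2215; 0.0865.
Sum = 0.307958; P₂ = 0.307958 / 5 = 0.0616.

0.0616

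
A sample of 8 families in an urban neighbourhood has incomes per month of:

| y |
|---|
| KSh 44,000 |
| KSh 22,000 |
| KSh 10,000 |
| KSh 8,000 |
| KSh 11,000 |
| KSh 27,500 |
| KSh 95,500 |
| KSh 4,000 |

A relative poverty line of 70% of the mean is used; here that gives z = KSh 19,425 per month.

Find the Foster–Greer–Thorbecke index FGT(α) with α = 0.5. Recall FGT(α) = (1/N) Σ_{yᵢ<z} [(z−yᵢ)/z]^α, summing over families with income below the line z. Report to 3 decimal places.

0.377

Below z: KSh 4,000, KSh 8,000, KSh 10,000, KSh 11,000 (q = 4 of N = 8).
Normalized shortfalls: (19425−4000)/19425 = 0.7941; (19425−8000)/19425 = 0.5882; (19425−10000)/19425 = 0.4852; (19425−11000)/19425 = 0.4337.
Raised to α = 0.5: 0.89111; 0.76692; 0.69656; 0.65857.
Sum = 3.013164; FGT(0.5) = 3.013164 / 8 = 0.377.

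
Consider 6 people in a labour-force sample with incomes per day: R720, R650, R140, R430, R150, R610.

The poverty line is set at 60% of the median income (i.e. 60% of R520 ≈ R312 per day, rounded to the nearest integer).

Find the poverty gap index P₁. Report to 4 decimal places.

0.1784

Below z: R140, R150 (q = 2 of N = 6).
Shortfall ratios: (312−140)/312 = 0.5513; (312−150)/312 = 0.5192.
Sum of shortfalls = 1.070513; P₁ averages over all N: 1.070513 / 6 = 0.1784.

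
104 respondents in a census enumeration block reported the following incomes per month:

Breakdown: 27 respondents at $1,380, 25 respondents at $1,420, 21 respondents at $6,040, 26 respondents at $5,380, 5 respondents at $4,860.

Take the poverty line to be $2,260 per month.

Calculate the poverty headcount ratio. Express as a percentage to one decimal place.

52 of the 104 respondents have income below $2,260.
H = 52/104 = 50.0%.

50.0%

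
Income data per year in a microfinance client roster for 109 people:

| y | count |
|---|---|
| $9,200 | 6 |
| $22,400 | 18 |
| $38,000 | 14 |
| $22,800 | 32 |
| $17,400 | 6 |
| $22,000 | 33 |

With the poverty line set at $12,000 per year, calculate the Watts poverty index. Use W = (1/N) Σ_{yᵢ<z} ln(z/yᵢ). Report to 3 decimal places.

0.015

Below the line: 6×$9,200 (q = 6 of N = 109).
ln(z/y) terms: ln(12000/9200) = 0.2657 (×6).
W = 1.594219 / 109 = 0.015.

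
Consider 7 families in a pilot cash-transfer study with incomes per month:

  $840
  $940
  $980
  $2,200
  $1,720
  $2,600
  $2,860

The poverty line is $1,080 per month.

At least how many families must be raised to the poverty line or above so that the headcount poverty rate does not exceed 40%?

3 of the 7 families are poor, so H = 3/7 = 0.429.
A headcount ratio of at most 40% allows at most ⌊0.40 × 7⌋ = 2 poor families.
So at least 3 − 2 = 1 must be lifted.

1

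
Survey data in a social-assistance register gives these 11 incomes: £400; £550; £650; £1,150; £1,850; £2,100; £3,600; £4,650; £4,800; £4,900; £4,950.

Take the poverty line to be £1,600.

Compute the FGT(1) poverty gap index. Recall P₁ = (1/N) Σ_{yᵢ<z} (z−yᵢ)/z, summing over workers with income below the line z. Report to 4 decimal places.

Incomes under z: £400, £550, £650, £1,150 (q = 4 of N = 11).
Normalized shortfalls: (1600−400)/1600 = 0.7500; (1600−550)/1600 = 0.6562; (1600−650)/1600 = 0.5938; (1600−1150)/1600 = 0.2812.
Σ = 2.281250. Dividing by the full population N = 11 gives P₁ = 0.2074.

0.2074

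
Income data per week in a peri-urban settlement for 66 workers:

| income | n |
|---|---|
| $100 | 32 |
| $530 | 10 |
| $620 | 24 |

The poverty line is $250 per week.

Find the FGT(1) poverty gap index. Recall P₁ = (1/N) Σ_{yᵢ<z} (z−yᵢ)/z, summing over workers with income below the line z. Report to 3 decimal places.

Below the line: 32×$100 (q = 32 of N = 66).
Shortfall ratios: (250−100)/250 = 0.6000 (×32).
Σ = 19.200000. Dividing by the full population N = 66 gives P₁ = 0.291.

0.291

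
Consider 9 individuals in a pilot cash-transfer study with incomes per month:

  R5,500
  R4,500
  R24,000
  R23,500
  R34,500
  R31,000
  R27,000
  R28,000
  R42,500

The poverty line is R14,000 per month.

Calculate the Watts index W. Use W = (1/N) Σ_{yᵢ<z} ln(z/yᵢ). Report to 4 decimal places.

Poor units: R4,500, R5,500 (q = 2 of N = 9).
Log gaps: ln(14000/4500) = 1.1350; ln(14000/5500) = 0.9343.
W = 2.069289 / 9 = 0.2299.

0.2299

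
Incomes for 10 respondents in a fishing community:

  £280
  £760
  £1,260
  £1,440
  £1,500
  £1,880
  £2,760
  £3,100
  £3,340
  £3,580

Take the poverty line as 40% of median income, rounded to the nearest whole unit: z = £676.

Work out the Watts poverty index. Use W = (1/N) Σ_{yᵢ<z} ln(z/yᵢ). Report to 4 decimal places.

0.0881

Below z: £280 (q = 1 of N = 10).
Log gaps: ln(676/280) = 0.8814.
W = 0.881403 / 10 = 0.0881.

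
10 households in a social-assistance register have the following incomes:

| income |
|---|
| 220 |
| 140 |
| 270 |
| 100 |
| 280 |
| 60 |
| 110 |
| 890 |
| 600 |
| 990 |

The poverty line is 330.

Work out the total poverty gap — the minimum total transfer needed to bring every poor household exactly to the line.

Below the line: 60, 100, 110, 140, 220, 270, 280 (q = 7 of N = 10).
Individual gaps: 330−60 = 270; 330−100 = 230; 330−110 = 220; 330−140 = 190; 330−220 = 110; 330−270 = 60; 330−280 = 50.
Aggregate gap = 1130.

1130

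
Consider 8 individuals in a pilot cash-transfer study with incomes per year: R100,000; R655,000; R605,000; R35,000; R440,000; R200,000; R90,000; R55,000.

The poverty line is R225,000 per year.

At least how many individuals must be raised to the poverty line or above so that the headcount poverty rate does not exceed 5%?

5

5 of the 8 individuals are poor, so H = 5/8 = 0.625.
A headcount ratio of at most 5% allows at most ⌊0.05 × 8⌋ = 0 poor individuals.
So at least 5 − 0 = 5 must be lifted.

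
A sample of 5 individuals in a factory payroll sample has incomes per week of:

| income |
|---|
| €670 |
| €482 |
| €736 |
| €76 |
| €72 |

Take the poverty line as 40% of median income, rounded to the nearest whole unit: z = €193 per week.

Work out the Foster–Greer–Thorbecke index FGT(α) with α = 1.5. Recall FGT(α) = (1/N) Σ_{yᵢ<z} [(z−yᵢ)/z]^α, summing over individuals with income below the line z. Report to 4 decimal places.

0.1937

Below z: €72, €76 (q = 2 of N = 5).
Normalized shortfalls: (193−72)/193 = 0.6269; (193−76)/193 = 0.6062.
Raised to α = 1.5: 0.49641; 0.47200.
Sum = 0.968413; FGT(1.5) = 0.968413 / 5 = 0.1937.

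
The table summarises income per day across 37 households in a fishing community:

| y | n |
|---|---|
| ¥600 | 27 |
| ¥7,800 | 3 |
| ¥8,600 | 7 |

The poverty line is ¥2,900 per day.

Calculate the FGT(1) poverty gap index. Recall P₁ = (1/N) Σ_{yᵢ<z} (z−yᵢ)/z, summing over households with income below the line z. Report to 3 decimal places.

0.579

Incomes under z: 27×¥600 (q = 27 of N = 37).
Relative gaps: (2900−600)/2900 = 0.7931 (×27).
Σ = 21.413793. Dividing by the full population N = 37 gives P₁ = 0.579.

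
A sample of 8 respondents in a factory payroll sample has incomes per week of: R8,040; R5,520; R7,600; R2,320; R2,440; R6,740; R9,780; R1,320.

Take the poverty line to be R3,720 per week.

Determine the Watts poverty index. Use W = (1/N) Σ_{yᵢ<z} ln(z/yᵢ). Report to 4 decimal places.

0.2412

Poor units: R1,320, R2,320, R2,440 (q = 3 of N = 8).
Log gaps: ln(3720/1320) = 1.0361; ln(3720/2320) = 0.4722; ln(3720/2440) = 0.4217.
W = 1.929974 / 8 = 0.2412.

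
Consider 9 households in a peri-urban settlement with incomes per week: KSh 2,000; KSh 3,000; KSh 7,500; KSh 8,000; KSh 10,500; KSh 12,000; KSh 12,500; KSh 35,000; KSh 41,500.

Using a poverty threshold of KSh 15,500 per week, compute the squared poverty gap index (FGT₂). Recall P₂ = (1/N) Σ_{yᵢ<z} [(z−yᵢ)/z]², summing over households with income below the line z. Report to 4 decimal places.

Poor units: KSh 2,000, KSh 3,000, KSh 7,500, KSh 8,000, KSh 10,500, KSh 12,000, KSh 12,500 (q = 7 of N = 9).
Shortfall ratios: (15500−2000)/15500 = 0.8710; (15500−3000)/15500 = 0.8065; (15500−7500)/15500 = 0.5161; (15500−8000)/15500 = 0.4839; (15500−10500)/15500 = 0.3226; (15500−12000)/15500 = 0.2258; (15500−12500)/15500 = 0.1935.
Squared: 0.7586; 0.6504; 0.2664; 0.2341; 0.1041; 0.0510; 0.0375.
Sum = 2.101977; P₂ = 2.101977 / 9 = 0.2336.

0.2336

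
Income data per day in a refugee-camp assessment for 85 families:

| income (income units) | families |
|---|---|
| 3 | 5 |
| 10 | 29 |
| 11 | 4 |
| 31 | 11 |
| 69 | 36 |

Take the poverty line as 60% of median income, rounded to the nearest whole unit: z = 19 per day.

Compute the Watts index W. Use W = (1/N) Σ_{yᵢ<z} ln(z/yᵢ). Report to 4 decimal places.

Incomes under z: 5×3, 29×10, 4×11 (q = 38 of N = 85).
ln(z/y) terms: ln(19/3) = 1.8458 (×5); ln(19/10) = 0.6419 (×29); ln(19/11) = 0.5465 (×4).
W = 30.029071 / 85 = 0.3533.

0.3533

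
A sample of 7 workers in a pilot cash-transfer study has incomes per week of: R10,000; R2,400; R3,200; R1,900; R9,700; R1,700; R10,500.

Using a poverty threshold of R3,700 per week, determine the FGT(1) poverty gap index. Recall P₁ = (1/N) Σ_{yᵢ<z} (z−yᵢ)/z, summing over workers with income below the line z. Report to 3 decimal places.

Incomes under z: R1,700, R1,900, R2,400, R3,200 (q = 4 of N = 7).
Gap ratios (z−y)/z: (3700−1700)/3700 = 0.5405; (3700−1900)/3700 = 0.4865; (3700−2400)/3700 = 0.3514; (3700−3200)/3700 = 0.1351.
Sum of shortfalls = 1.513514; P₁ averages over all N: 1.513514 / 7 = 0.216.

0.216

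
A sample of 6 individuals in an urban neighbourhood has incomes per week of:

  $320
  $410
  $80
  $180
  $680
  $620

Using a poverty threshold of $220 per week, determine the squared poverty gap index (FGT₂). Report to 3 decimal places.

Below the line: $80, $180 (q = 2 of N = 6).
Normalized shortfalls: (220−80)/220 = 0.6364; (220−180)/220 = 0.1818.
Squared: 0.4050; 0.0331.
Sum = 0.438017; P₂ = 0.438017 / 6 = 0.073.

0.073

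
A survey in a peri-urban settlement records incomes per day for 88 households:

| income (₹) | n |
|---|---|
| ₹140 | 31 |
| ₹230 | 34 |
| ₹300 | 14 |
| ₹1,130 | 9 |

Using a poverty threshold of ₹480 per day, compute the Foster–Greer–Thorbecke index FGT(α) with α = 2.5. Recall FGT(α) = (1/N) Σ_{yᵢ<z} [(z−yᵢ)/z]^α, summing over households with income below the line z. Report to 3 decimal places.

Below the line: 31×₹140, 34×₹230, 14×₹300 (q = 79 of N = 88).
Relative gaps: (480−140)/480 = 0.7083 (×31); (480−230)/480 = 0.5208 (×34); (480−300)/480 = 0.3750 (×14).
Raised to α = 2.5: 0.42227 (×31); 0.19577 (×34); 0.08611 (×14).
Sum = 20.952290; FGT(2.5) = 20.952290 / 88 = 0.238.

0.238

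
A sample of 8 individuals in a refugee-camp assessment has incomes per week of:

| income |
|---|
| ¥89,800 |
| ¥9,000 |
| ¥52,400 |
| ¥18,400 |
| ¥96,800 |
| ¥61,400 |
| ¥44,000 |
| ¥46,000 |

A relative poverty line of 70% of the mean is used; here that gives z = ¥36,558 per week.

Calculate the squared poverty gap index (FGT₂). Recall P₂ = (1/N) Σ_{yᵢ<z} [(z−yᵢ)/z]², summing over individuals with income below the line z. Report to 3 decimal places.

Below the line: ¥9,000, ¥18,400 (q = 2 of N = 8).
Normalized shortfalls: (36558−9000)/36558 = 0.7538; (36558−18400)/36558 = 0.4967.
Squared: 0.5682; 0.2467.
Sum = 0.814939; P₂ = 0.814939 / 8 = 0.102.

0.102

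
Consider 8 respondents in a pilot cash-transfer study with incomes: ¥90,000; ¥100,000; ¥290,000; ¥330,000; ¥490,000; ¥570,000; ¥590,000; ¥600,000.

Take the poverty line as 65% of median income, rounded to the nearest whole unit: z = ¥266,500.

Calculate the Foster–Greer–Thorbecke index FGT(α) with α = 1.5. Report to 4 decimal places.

Below z: ¥90,000, ¥100,000 (q = 2 of N = 8).
Gap ratios (z−y)/z: (266500−90000)/266500 = 0.6623; (266500−100000)/266500 = 0.6248.
Raised to α = 1.5: 0.53898; 0.49383.
Sum = 1.032806; FGT(1.5) = 1.032806 / 8 = 0.1291.

0.1291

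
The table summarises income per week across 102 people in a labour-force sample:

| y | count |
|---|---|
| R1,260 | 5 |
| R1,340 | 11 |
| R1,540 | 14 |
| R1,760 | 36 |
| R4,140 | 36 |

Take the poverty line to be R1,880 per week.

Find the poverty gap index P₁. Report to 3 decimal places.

Poor units: 5×R1,260, 11×R1,340, 14×R1,540, 36×R1,760 (q = 66 of N = 102).
Relative gaps: (1880−1260)/1880 = 0.3298 (×5); (1880−1340)/1880 = 0.2872 (×11); (1880−1540)/1880 = 0.1809 (×14); (1880−1760)/1880 = 0.0638 (×36).
Sum of shortfalls = 9.638298; P₁ averages over all N: 9.638298 / 102 = 0.094.

0.094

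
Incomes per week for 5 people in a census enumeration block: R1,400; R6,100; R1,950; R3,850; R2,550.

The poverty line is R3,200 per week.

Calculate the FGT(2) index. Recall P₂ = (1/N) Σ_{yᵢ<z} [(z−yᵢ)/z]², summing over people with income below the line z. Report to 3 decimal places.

Below z: R1,400, R1,950, R2,550 (q = 3 of N = 5).
Relative gaps: (3200−1400)/3200 = 0.5625; (3200−1950)/3200 = 0.3906; (3200−2550)/3200 = 0.2031.
Squared: 0.3164; 0.1526; 0.0413.
Sum = 0.510254; P₂ = 0.510254 / 5 = 0.102.

0.102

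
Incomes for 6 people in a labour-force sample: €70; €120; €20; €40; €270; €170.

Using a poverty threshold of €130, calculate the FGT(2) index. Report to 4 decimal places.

0.2357

Below z: €20, €40, €70, €120 (q = 4 of N = 6).
Relative gaps: (130−20)/130 = 0.8462; (130−40)/130 = 0.6923; (130−70)/130 = 0.4615; (130−120)/130 = 0.0769.
Squared: 0.7160; 0.4793; 0.2130; 0.0059.
Sum = 1.414201; P₂ = 1.414201 / 6 = 0.2357.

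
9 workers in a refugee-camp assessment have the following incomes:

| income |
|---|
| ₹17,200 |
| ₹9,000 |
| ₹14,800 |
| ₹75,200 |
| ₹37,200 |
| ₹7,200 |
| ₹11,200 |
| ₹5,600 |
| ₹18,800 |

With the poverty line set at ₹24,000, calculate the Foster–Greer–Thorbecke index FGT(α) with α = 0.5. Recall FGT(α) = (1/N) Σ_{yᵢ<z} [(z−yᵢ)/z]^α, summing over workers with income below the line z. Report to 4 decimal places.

Incomes under z: ₹5,600, ₹7,200, ₹9,000, ₹11,200, ₹14,800, ₹17,200, ₹18,800 (q = 7 of N = 9).
Normalized shortfalls: (24000−5600)/24000 = 0.7667; (24000−7200)/24000 = 0.7000; (24000−9000)/24000 = 0.6250; (24000−11200)/24000 = 0.5333; (24000−14800)/24000 = 0.3833; (24000−17200)/24000 = 0.2833; (24000−18800)/24000 = 0.2167.
Raised to α = 0.5: 0.87560; 0.83666; 0.79057; 0.73030; 0.61914; 0.53229; 0.46547.
Sum = 4.850026; FGT(0.5) = 4.850026 / 9 = 0.5389.

0.5389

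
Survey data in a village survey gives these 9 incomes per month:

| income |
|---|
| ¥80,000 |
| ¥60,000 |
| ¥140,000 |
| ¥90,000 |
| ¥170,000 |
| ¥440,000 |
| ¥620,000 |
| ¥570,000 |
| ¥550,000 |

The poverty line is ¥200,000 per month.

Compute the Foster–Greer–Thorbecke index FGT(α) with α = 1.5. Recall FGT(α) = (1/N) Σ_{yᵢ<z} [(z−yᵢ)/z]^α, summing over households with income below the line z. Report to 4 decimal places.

Below z: ¥60,000, ¥80,000, ¥90,000, ¥140,000, ¥170,000 (q = 5 of N = 9).
Shortfall ratios: (200000−60000)/200000 = 0.7000; (200000−80000)/200000 = 0.6000; (200000−90000)/200000 = 0.5500; (200000−140000)/200000 = 0.3000; (200000−170000)/200000 = 0.1500.
Raised to α = 1.5: 0.58566; 0.46476; 0.40789; 0.16432; 0.05809.
Sum = 1.680722; FGT(1.5) = 1.680722 / 9 = 0.1867.

0.1867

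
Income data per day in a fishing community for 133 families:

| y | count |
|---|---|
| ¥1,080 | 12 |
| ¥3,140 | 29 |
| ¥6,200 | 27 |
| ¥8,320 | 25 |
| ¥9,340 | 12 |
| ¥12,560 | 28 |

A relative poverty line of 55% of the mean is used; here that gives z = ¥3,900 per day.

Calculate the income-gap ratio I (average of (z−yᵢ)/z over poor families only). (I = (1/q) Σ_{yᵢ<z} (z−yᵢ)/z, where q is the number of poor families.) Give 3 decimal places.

Poor units: 12×¥1,080, 29×¥3,140 (q = 41 of N = 133).
Shortfall ratios (z−y)/z: 0.7231 (×12), 0.1949 (×29); sum = 14.328205.
The income-gap ratio divides by q (the poor only): 14.328205 / 41 = 0.349.

0.349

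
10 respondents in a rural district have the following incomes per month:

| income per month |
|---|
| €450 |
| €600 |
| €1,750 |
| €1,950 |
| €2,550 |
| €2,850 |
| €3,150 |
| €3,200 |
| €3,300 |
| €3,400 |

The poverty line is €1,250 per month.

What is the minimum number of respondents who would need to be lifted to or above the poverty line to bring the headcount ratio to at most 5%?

Currently q = 2 of N = 10 are below the line (H = 0.200).
A headcount ratio of at most 5% allows at most ⌊0.05 × 10⌋ = 0 poor respondents.
So at least 2 − 0 = 2 must be lifted.

2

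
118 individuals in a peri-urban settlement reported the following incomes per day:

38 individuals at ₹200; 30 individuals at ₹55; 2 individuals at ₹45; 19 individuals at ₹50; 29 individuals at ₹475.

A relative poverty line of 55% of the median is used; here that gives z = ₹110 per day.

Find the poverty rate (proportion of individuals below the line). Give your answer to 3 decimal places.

0.432

51 of the 118 individuals have income below ₹110.
H = 51/118 = 0.432.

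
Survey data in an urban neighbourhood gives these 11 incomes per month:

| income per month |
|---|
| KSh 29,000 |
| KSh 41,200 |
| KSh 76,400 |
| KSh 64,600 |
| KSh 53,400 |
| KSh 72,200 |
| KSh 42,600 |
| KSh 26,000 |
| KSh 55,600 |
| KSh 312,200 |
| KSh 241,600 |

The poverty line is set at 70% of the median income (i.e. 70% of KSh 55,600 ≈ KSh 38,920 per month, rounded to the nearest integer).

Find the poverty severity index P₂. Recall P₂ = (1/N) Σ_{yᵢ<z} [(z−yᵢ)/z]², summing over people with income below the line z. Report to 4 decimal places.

0.0159

Below z: KSh 26,000, KSh 29,000 (q = 2 of N = 11).
Shortfall ratios: (38920−26000)/38920 = 0.3320; (38920−29000)/38920 = 0.2549.
Squared: 0.1102; 0.0650.
Sum = 0.175164; P₂ = 0.175164 / 11 = 0.0159.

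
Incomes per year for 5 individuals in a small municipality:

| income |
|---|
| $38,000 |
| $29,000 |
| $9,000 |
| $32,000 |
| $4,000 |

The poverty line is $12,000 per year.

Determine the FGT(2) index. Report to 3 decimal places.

Below the line: $4,000, $9,000 (q = 2 of N = 5).
Gap ratios (z−y)/z: (12000−4000)/12000 = 0.6667; (12000−9000)/12000 = 0.2500.
Squared: 0.4444; 0.0625.
Sum = 0.506944; P₂ = 0.506944 / 5 = 0.101.

0.101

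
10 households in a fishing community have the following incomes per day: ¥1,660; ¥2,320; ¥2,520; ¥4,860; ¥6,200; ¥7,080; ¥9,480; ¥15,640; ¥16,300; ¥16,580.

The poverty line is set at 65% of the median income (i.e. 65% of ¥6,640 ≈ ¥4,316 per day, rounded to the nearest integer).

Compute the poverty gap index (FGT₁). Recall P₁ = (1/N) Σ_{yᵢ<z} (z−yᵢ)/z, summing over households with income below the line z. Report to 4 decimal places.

Below z: ¥1,660, ¥2,320, ¥2,520 (q = 3 of N = 10).
Shortfall ratios: (4316−1660)/4316 = 0.6154; (4316−2320)/4316 = 0.4625; (4316−2520)/4316 = 0.4161.
Sum of shortfalls = 1.493976; P₁ averages over all N: 1.493976 / 10 = 0.1494.

0.1494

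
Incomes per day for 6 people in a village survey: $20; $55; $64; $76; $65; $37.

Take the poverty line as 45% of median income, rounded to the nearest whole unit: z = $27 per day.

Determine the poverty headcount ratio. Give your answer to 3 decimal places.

0.167

1 of the 6 people have income below $27.
H = 1/6 = 0.167.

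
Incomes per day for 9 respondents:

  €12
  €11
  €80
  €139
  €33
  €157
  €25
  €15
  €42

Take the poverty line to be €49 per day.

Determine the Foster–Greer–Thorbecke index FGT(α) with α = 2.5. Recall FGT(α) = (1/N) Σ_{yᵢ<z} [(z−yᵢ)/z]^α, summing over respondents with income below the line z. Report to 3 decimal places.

0.185

Incomes under z: €11, €12, €15, €25, €33, €42 (q = 6 of N = 9).
Normalized shortfalls: (49−11)/49 = 0.7755; (49−12)/49 = 0.7551; (49−15)/49 = 0.6939; (49−25)/49 = 0.4898; (49−33)/49 = 0.3265; (49−42)/49 = 0.1429.
Raised to α = 2.5: 0.52963; 0.49547; 0.40106; 0.16790; 0.06093; 0.00771.
Sum = 1.662685; FGT(2.5) = 1.662685 / 9 = 0.185.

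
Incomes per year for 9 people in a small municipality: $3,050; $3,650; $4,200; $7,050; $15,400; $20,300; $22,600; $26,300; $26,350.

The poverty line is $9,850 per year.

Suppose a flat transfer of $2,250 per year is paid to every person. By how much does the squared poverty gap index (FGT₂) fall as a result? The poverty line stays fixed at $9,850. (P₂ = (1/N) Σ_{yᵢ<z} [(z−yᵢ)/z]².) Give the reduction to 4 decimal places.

Before: below the line — $3,050, $3,650, $4,200, $7,050; squared poverty gap index (FGT₂) = 0.142513.
After the $2,250 transfer: below the line — $5,300, $5,900, $6,450, $9,300; squared poverty gap index (FGT₂) = 0.055162.
Reduction = 0.142513 − 0.055162 = 0.0874.

0.0874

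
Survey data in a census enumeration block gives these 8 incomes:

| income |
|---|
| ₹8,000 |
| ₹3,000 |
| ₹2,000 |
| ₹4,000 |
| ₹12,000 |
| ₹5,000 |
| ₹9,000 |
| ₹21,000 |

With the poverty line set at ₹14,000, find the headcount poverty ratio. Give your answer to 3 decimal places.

7 of the 8 people have income below ₹14,000.
H = 7/8 = 0.875.

0.875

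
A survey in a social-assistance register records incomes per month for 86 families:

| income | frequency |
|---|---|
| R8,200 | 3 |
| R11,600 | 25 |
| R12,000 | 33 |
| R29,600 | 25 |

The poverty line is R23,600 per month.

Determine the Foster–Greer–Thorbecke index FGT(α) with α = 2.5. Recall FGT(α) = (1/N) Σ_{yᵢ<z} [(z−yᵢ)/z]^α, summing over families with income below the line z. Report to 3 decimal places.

Poor units: 3×R8,200, 25×R11,600, 33×R12,000 (q = 61 of N = 86).
Shortfall ratios: (23600−8200)/23600 = 0.6525 (×3); (23600−11600)/23600 = 0.5085 (×25); (23600−12000)/23600 = 0.4915 (×33).
Raised to α = 2.5: 0.34397 (×3); 0.18436 (×25); 0.16938 (×33).
Sum = 11.230557; FGT(2.5) = 11.230557 / 86 = 0.131.

0.131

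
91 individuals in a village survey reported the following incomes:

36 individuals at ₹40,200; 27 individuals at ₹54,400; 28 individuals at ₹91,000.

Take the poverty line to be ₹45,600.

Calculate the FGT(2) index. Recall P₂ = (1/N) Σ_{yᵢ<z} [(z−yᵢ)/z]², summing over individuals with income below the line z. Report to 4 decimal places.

0.0055

Below z: 36×₹40,200 (q = 36 of N = 91).
Normalized shortfalls: (45600−40200)/45600 = 0.1184 (×36).
Squared: 0.0140 (×36).
Sum = 0.504848; P₂ = 0.504848 / 91 = 0.0055.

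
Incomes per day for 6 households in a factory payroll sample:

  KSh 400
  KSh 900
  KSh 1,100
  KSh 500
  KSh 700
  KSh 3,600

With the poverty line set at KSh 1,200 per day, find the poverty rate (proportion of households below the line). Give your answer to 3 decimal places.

5 of the 6 households have income below KSh 1,200.
H = 5/6 = 0.833.

0.833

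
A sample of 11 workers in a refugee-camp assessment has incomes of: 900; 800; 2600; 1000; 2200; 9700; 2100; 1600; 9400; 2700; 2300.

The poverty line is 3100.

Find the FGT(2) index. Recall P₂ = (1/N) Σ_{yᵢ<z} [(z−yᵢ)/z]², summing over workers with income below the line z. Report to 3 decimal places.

0.186

Below z: 800, 900, 1000, 1600, 2100, 2200, 2300, 2600, 2700 (q = 9 of N = 11).
Normalized shortfalls: (3100−800)/3100 = 0.7419; (3100−900)/3100 = 0.7097; (3100−1000)/3100 = 0.6774; (3100−1600)/3100 = 0.4839; (3100−2100)/3100 = 0.3226; (3100−2200)/3100 = 0.2903; (3100−2300)/3100 = 0.2581; (3100−2600)/3100 = 0.1613; (3100−2700)/3100 = 0.1290.
Squared: 0.5505; 0.5036; 0.4589; 0.2341; 0.1041; 0.0843; 0.0666; 0.0260; 0.0166.
Sum = 2.044745; P₂ = 2.044745 / 11 = 0.186.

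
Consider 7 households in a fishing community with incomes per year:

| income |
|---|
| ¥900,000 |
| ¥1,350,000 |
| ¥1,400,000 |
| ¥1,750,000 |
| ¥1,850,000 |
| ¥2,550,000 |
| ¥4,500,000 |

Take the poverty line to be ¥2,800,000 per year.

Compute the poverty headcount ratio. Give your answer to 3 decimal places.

6 of the 7 households have income below ¥2,800,000.
H = 6/7 = 0.857.

0.857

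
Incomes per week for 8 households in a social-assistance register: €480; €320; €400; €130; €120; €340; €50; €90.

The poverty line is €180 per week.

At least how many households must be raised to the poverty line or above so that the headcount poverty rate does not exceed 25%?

2

Currently q = 4 of N = 8 are below the line (H = 0.500).
A headcount ratio of at most 25% allows at most ⌊0.25 × 8⌋ = 2 poor households.
So at least 4 − 2 = 2 must be lifted.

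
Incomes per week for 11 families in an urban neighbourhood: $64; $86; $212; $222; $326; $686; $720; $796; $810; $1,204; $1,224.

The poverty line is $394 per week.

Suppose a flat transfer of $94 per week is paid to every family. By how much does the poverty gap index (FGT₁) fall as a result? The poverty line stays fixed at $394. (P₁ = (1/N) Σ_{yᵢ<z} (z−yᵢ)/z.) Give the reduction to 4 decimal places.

Before: below the line — $64, $86, $212, $222, $326; poverty gap index (FGT₁) = 0.244578.
After the $94 transfer: below the line — $158, $180, $306, $316; poverty gap index (FGT₁) = 0.142132.
Reduction = 0.244578 − 0.142132 = 0.1024.

0.1024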